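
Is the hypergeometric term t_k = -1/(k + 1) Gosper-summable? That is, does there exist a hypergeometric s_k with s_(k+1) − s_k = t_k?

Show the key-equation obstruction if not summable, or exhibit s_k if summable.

Ratio r(k) = (k + 1)/(k + 2).
Gosper form: A/B · C(k+1)/C(k) with A=k + 1, B=k + 2, C=1.
Key eq: (k + 1)·f(k+1) = (k + 1)·f(k) + (1).
From deg A=1, deg B=1, deg C=0: d=0.
f = c0 ⇒ A·f(k+1) − B(k−1)·f(k) − C = -1. The system {-1 = 0} is inconsistent; no antidifference.

No; the coefficient equations for f are inconsistent.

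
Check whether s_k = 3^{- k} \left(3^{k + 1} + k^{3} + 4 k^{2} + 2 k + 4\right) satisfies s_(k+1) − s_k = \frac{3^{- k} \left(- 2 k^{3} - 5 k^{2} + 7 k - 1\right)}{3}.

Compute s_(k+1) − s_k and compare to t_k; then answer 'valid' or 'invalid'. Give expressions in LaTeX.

s_(k+1) = (9*3**k + k**3 + 7*k**2 + 13*k + 11)/(3*3**k)
s_(k+1) − s_k = (-2*k**3 - 5*k**2 + 7*k - 1)/(3*3**k)
(s_(k+1) − s_k) − t_k = 0

valid; difference matches t_k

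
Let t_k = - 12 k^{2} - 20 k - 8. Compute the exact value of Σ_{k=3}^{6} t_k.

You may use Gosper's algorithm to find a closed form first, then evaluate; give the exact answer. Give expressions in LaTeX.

Σ = -1424

Compute t_(k+1)/t_k: get (3*k**2 + 11*k + 10)/(3*k**2 + 5*k + 2).
Gosper form: A/B · C(k+1)/C(k) with A=1, B=1, C=k**2 + 5*k/3 + 2/3.
Solve (1)·f(k+1) − (1)·f(k) = k**2 + 5*k/3 + 2/3.
d = 3 from the (0,0,2) case.
A polynomial solution: f(k) = k**2*(k + 1)/3.
So s_k = (B(k−1)f/C)·t_k = (k**2/(3*k + 2))·t_k = 4*k**2*(-k - 1).
s_(k+1) − s_k = -12*k**2 - 20*k - 8 = t_k.
Evaluate s at k=7 and k=3: -1568 and -144; difference -1424.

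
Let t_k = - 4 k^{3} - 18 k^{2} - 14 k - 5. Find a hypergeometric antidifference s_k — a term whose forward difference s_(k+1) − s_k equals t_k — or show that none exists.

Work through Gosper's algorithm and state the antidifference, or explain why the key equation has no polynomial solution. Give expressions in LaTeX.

Ratio r(k) = (4*k**3 + 30*k**2 + 62*k + 41)/(4*k**3 + 18*k**2 + 14*k + 5).
A = 1, B = 1, C = k**3 + 9*k**2/2 + 7*k/2 + 5/4.
Set up (1)·f(k+1) − (1)·f(k) − (k**3 + 9*k**2/2 + 7*k/2 + 5/4) = 0.
From deg A=0, deg B=0, deg C=3: d=4.
A polynomial solution: f(k) = k*(k**3 + 4*k**2 - k + 1)/4.
Certificate R = B(k−1)f/C = k*(k**3 + 4*k**2 - k + 1)/(4*k**3 + 18*k**2 + 14*k + 5) gives s_k = k*(-k**3 - 4*k**2 + k - 1).
Verify: -4*k**3 - 18*k**2 - 14*k - 5 matches t_k.

s_k = k \left(- k^{3} - 4 k^{2} + k - 1\right)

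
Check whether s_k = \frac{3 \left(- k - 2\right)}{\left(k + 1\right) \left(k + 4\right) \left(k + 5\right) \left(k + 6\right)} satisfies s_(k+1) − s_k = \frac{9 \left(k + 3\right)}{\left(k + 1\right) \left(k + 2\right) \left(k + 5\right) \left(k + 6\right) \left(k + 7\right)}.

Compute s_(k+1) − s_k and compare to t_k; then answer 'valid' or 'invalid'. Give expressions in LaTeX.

s_(k+1) = 3*(-k - 3)/((k + 2)*(k + 5)*(k + 6)*(k + 7))
s_(k+1) − s_k = 3*(3*k**2 + 13*k + 16)/(k**6 + 25*k**5 + 247*k**4 + 1219*k**3 + 3112*k**2 + 3796*k + 1680)
(s_(k+1) − s_k) − t_k = 12*(-2*k - 5)/(k**6 + 25*k**5 + 247*k**4 + 1219*k**3 + 3112*k**2 + 3796*k + 1680)

Invalid: residual \frac{12 \left(- 2 k - 5\right)}{k^{6} + 25 k^{5} + 247 k^{4} + 1219 k^{3} + 3112 k^{2} + 3796 k + 1680} ≠ 0.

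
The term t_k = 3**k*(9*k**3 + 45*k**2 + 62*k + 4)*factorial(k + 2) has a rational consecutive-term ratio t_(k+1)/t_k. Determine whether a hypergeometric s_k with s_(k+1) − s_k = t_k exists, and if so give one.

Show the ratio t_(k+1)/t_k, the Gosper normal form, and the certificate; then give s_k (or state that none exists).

s_k = 3**k*(k - 1)*(3*k + 4)*factorial(k + 2)

t_(k+1)/t_k = 3*(9*k**4 + 99*k**3 + 395*k**2 + 657*k + 360)/(9*k**3 + 45*k**2 + 62*k + 4).
A = 3*k + 9, B = 1, C = k**3 + 5*k**2 + 62*k/9 + 4/9.
f must satisfy (3*k + 9)·f(k+1) − (1)·f(k) = k**3 + 5*k**2 + 62*k/9 + 4/9.
Degrees (1,0,3) ⇒ d ≤ 2.
Coefficient equations give f(k) = (k - 1)*(3*k + 4)/9.
So s_k = (B(k−1)f/C)·t_k = ((k - 1)*(3*k + 4)/(9*k**3 + 45*k**2 + 62*k + 4))·t_k = 3**k*(k - 1)*(3*k + 4)*factorial(k + 2).
s_(k+1) − s_k = 3**k*(9*k**3 + 45*k**2 + 62*k + 4)*factorial(k + 2) = t_k.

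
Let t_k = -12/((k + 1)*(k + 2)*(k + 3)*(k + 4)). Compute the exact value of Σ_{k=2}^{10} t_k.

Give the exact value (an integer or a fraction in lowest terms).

Σ = -59/910

Step 1: r(k) = (k + 1)/(k + 5).
Factor: A=k + 1; B=k + 5; C=1.
Key eq: (k + 1)·f(k+1) = (k + 4)·f(k) + (1).
From deg A=1, deg B=1, deg C=0: d=3.
A polynomial solution: f(k) = k*(k**2 + 6*k + 11)/18.
So s_k = (B(k−1)f/C)·t_k = (k*(k + 4)*(k**2 + 6*k + 11)/18)·t_k = 2*k*(-k**2 - 6*k - 11)/(3*(k + 1)*(k + 2)*(k + 3)).
Δs = -12/(k**4 + 10*k**3 + 35*k**2 + 50*k + 24), as required.
Sum = s_(11) − s_(2); s_(11) = -121/182, s_(2) = -3/5 ⇒ -59/910.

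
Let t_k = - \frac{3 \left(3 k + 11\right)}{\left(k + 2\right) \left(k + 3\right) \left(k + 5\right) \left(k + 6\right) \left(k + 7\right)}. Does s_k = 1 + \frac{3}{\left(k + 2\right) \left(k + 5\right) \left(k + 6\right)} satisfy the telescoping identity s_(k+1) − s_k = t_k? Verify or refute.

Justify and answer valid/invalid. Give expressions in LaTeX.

s_(k+1) = 1 + 3/((k + 3)*(k + 6)*(k + 7))
s_(k+1) − s_k = 3*(-3*k - 11)/(k**5 + 23*k**4 + 203*k**3 + 853*k**2 + 1692*k + 1260)
(s_(k+1) − s_k) − t_k = 0

Valid: the claim telescopes to t_k.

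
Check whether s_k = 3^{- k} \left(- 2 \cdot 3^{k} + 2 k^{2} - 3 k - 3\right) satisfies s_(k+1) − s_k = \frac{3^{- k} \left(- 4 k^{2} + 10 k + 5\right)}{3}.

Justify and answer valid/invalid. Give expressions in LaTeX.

s_(k+1) = (-6*3**k + 2*k**2 + k - 4)/(3*3**k)
s_(k+1) − s_k = (-4*k**2 + 10*k + 5)/(3*3**k)
(s_(k+1) − s_k) − t_k = 0

valid (s_(k+1) − s_k reduces to t_k)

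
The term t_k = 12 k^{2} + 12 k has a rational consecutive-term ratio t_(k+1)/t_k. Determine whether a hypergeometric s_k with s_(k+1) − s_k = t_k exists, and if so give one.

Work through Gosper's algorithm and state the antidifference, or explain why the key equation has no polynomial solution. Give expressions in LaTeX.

Compute t_(k+1)/t_k: get (k + 2)/k.
Normal form (A,B,C) = (1, 1, k**2 + k).
Need (1)·f(k+1) − (1)·f(k) = k**2 + k.
deg f ≤ 3 (via 0,0,2).
A polynomial solution: f(k) = k*(k - 1)*(k + 1)/3.
Then R = B(k−1)f/C = (k - 1)/3, so s_k = R(k)·t_k = 4*k*(k**2 - 1).
Δs = 12*k*(k + 1), as required.

s_k = 4 k \left(k^{2} - 1\right)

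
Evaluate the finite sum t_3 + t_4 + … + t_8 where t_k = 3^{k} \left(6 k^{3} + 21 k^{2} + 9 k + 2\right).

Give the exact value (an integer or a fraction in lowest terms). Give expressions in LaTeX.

Ratio r(k) = 3*(6*k**3 + 39*k**2 + 69*k + 38)/(6*k**3 + 21*k**2 + 9*k + 2).
Gosper form: A/B · C(k+1)/C(k) with A=3, B=1, C=k**3 + 7*k**2/2 + 3*k/2 + 1/3.
Solve (3)·f(k+1) − (1)·f(k) = k**3 + 7*k**2/2 + 3*k/2 + 1/3.
Bound: deg f ≤ 3.
Solve for f: f(k) = (3*k**3 - 3*k**2 + 1)/6 (degree 3 ≤ 3).
R(k) = B(k−1)·f(k)/C(k) = (3*k**3 - 3*k**2 + 1)/(6*k**3 + 21*k**2 + 9*k + 2); s_k = R·t_k = 3**k*(3*k**3 - 3*k**2 + 1).
Check: Δs_k = 3**k*(6*k**3 + 21*k**2 + 9*k + 2). ✓
Sum = s_(9) − s_(3); s_(9) = 38283435, s_(3) = 1485 ⇒ 38281950.

Σ = 38281950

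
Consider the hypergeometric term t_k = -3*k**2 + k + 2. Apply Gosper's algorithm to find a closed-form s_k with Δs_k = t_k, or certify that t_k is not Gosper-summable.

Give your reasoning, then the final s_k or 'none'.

t_(k+1)/t_k = k*(3*k + 5)/(3*k**2 - k - 2).
Gosper form: A/B · C(k+1)/C(k) with A=1, B=1, C=k**2 - k/3 - 2/3.
f must satisfy (1)·f(k+1) − (1)·f(k) = k**2 - k/3 - 2/3.
From deg A=0, deg B=0, deg C=2: d=3.
A polynomial solution: f(k) = k*(k**2 - 2*k - 1)/3.
Get s_k = R·t_k = k*(-k**2 + 2*k + 1) with R(k) = B(k−1)f(k)/C(k) = k*(k**2 - 2*k - 1)/((k - 1)*(3*k + 2)).
s_(k+1) − s_k = -3*k**2 + k + 2 = t_k.

s_k = k*(-k**2 + 2*k + 1)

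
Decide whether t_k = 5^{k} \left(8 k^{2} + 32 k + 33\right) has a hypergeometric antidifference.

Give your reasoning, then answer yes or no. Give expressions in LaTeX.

Yes. s_k = 5^{k} \left(2 k^{2} + 3 k + 2\right).

t_(k+1)/t_k = 5*(8*k**2 + 48*k + 73)/(8*k**2 + 32*k + 33).
A = 5, B = 1, C = k**2 + 4*k + 33/8.
Solve (5)·f(k+1) − (1)·f(k) = k**2 + 4*k + 33/8.
Degrees (0,0,2) ⇒ d ≤ 2.
Coefficient equations give f(k) = (2*k**2 + 3*k + 2)/8.
Certificate R = B(k−1)f/C = (2*k**2 + 3*k + 2)/(8*k**2 + 32*k + 33) gives s_k = 5**k*(2*k**2 + 3*k + 2).
s_(k+1) − s_k = 5**k*(8*k**2 + 32*k + 33) = t_k.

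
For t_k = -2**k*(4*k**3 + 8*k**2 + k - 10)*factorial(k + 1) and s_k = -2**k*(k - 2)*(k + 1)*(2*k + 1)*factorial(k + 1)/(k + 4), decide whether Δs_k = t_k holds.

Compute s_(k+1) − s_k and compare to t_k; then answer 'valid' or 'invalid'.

s_(k+1) = -2**(k + 1)*(k - 1)*(k + 2)*(2*k + 3)*factorial(k + 2)/(k + 5)
s_(k+1) − s_k = -2**k*(4*k**5 + 32*k**4 + 81*k**3 + 66*k**2 - 61*k - 86)*factorial(k + 1)/((k + 4)*(k + 5))
(s_(k+1) − s_k) − t_k = 3*2**k*(4*k**4 + 24*k**3 + 31*k**2 - 3*k - 38)*factorial(k + 1)/((k + 4)*(k + 5))

Invalid: residual 3*2**k*(4*k**4 + 24*k**3 + 31*k**2 - 3*k - 38)*factorial(k + 1)/((k + 4)*(k + 5)) ≠ 0.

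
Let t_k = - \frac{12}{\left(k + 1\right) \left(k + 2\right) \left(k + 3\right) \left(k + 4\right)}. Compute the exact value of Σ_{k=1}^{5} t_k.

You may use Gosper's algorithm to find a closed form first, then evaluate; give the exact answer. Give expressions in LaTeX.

Σ = -10/63

The ratio is (k + 1)/(k + 5).
Normal form (A,B,C) = (k + 1, k + 5, 1).
Set up (k + 1)·f(k+1) − (k + 4)·f(k) − (1) = 0.
Bound: deg f ≤ 3.
Match coefficients ⇒ f(k) = k*(k**2 + 6*k + 11)/18.
Then R = B(k−1)f/C = k*(k + 4)*(k**2 + 6*k + 11)/18, so s_k = R(k)·t_k = 2*k*(-k**2 - 6*k - 11)/(3*(k + 1)*(k + 2)*(k + 3)).
s_(k+1) − s_k = -12/(k**4 + 10*k**3 + 35*k**2 + 50*k + 24) = t_k.
Sum = s_(6) − s_(1); s_(6) = -83/126, s_(1) = -1/2 ⇒ -10/63.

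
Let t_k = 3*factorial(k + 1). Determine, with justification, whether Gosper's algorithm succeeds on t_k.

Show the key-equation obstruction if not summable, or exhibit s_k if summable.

No — negative degree bound, so no certificate f.

The ratio is k + 2.
Take A(k)=k + 2, B(k)=1, C(k)=1.
Need (k + 2)·f(k+1) − (1)·f(k) = 1.
deg f ≤ -1 (via 1,0,0).
Bound -1 < 0, so the key equation has no polynomial solution.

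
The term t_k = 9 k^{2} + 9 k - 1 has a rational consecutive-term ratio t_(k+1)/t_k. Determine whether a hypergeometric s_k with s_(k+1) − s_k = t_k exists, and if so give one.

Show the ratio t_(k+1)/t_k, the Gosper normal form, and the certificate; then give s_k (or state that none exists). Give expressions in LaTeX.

Compute t_(k+1)/t_k: get (9*k**2 + 27*k + 17)/(9*k**2 + 9*k - 1).
Factor: A=1; B=1; C=k**2 + k - 1/9.
Key eq: (1)·f(k+1) = (1)·f(k) + (k**2 + k - 1/9).
Degrees (0,0,2) ⇒ d ≤ 3.
Solve for f: f(k) = k*(3*k**2 - 4)/9 (degree 3 ≤ 3).
Then R = B(k−1)f/C = k*(3*k**2 - 4)/(9*k**2 + 9*k - 1), so s_k = R(k)·t_k = k*(3*k**2 - 4).
Verify: 9*k**2 + 9*k - 1 matches t_k.

s_k = k \left(3 k^{2} - 4\right)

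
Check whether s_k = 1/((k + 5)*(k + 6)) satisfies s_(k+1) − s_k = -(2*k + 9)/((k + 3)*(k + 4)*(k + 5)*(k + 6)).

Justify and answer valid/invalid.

Invalid: residual 3*(3*k + 13)/(k**5 + 25*k**4 + 245*k**3 + 1175*k**2 + 2754*k + 2520) ≠ 0.

s_(k+1) = 1/((k + 6)*(k + 7))
s_(k+1) − s_k = -2/(k**3 + 18*k**2 + 107*k + 210)
(s_(k+1) − s_k) − t_k = 3*(3*k + 13)/(k**5 + 25*k**4 + 245*k**3 + 1175*k**2 + 2754*k + 2520)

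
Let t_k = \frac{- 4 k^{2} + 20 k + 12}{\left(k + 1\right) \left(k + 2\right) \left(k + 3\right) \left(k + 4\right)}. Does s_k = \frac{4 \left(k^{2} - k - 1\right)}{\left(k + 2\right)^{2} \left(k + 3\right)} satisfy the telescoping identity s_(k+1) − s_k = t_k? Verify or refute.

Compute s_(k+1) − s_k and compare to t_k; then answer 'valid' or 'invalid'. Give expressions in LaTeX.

s_(k+1) = 4*(-k + (k + 1)**2 - 2)/((k + 3)**2*(k + 4))
s_(k+1) − s_k = 4*(-k**3 + 3*k**2 + 19*k + 8)/(k**5 + 14*k**4 + 77*k**3 + 208*k**2 + 276*k + 144)
(s_(k+1) − s_k) − t_k = 8*(k**3 - 9*k - 5)/(k**6 + 15*k**5 + 91*k**4 + 285*k**3 + 484*k**2 + 420*k + 144)

Invalid: residual \frac{8 \left(k^{3} - 9 k - 5\right)}{k^{6} + 15 k^{5} + 91 k^{4} + 285 k^{3} + 484 k^{2} + 420 k + 144} ≠ 0.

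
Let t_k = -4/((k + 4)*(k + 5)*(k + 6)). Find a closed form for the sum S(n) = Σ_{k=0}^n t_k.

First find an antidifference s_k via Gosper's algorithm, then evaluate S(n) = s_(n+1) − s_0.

r(k) = (k + 4)/(k + 7) after simplifying.
A = k + 4, B = k + 7, C = 1.
Set up (k + 4)·f(k+1) − (k + 6)·f(k) − (1) = 0.
Degrees (1,1,0) ⇒ d ≤ 2.
A polynomial solution: f(k) = k*(k + 9)/40.
Then R = B(k−1)f/C = k*(k + 6)*(k + 9)/40, so s_k = R(k)·t_k = k*(-k - 9)/(10*(k + 4)*(k + 5)).
Check: Δs_k = -4/(k**3 + 15*k**2 + 74*k + 120). ✓
Telescope: S(n) = s_(n+1) − s_(0) = (-n**2 - 11*n - 10)/(10*(n**2 + 11*n + 30)) − (0) = (-n**2 - 11*n - 10)/(10*(n**2 + 11*n + 30)).

S(n) = (-n**2 - 11*n - 10)/(10*(n**2 + 11*n + 30))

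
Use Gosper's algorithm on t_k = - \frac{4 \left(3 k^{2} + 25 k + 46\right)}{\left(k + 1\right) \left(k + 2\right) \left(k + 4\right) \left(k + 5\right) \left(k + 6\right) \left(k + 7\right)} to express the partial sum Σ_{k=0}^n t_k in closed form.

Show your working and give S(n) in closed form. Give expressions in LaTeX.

S(n) = \frac{- n^{3} - 14 n^{2} - 59 n - 46}{6 \left(n^{3} + 14 n^{2} + 59 n + 70\right)}

t_(k+1)/t_k = (k + 1)*(k + 4)*(25*k + 3*(k + 1)**2 + 71)/((k + 3)*(k + 8)*(3*k**2 + 25*k + 46)).
A = k + 1, B = k + 8, C = k**3 + 34*k**2/3 + 121*k/3 + 46.
Solve (k + 1)·f(k+1) − (k + 7)·f(k) = k**3 + 34*k**2/3 + 121*k/3 + 46.
From deg A=1, deg B=1, deg C=3: d=6.
Match coefficients ⇒ f(k) = k*(k + 2)*(k + 3)*(k + 5)*(k**2 + 11*k + 34)/72.
Certificate R = B(k−1)f/C = k*(k + 2)*(k + 5)*(k + 7)*(k**2 + 11*k + 34)/(24*(3*k**2 + 25*k + 46)) gives s_k = k*(-k**2 - 11*k - 34)/(6*(k**3 + 11*k**2 + 34*k + 24)).
Verify: 4*(-3*k**2 - 25*k - 46)/(k**6 + 25*k**5 + 247*k**4 + 1219*k**3 + 3112*k**2 + 3796*k + 1680) matches t_k.
Σ_(k=0)^n t_k = s_(n+1) − s_(0) = ((-n**3 - 14*n**2 - 59*n - 46)/(6*(n**3 + 14*n**2 + 59*n + 70))) − (0), i.e. (-n**3 - 14*n**2 - 59*n - 46)/(6*(n**3 + 14*n**2 + 59*n + 70)).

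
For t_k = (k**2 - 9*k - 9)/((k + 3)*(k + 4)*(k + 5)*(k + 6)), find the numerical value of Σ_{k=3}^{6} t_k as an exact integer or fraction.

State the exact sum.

The ratio is (k + 3)*(9*k - (k + 1)**2 + 18)/((k + 7)*(-k**2 + 9*k + 9)).
Factor: A=k + 3; B=k + 7; C=k**2 - 9*k - 9.
Solve (k + 3)·f(k+1) − (k + 6)·f(k) = k**2 - 9*k - 9.
Degrees (1,1,2) ⇒ d ≤ 3.
Match coefficients ⇒ f(k) = -k*(k**2 + 32*k + 27)/20.
So s_k = (B(k−1)f/C)·t_k = (-k*(k + 6)*(k**2 + 32*k + 27)/(20*(k**2 - 9*k - 9)))·t_k = k*(-k**2 - 32*k - 27)/(20*(k + 3)*(k + 4)*(k + 5)).
s_(k+1) − s_k = (k**2 - 9*k - 9)/(k**4 + 18*k**3 + 119*k**2 + 342*k + 360) = t_k.
Telescoping: Σ = s_(7) − s_(3) = -7/88 − (-33/560) = -127/6160.

Σ = -127/6160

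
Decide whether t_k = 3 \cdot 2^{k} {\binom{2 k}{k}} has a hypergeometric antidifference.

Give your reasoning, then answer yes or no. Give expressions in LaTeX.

Step 1: r(k) = 4*(2*k + 1)/(k + 1).
Factor: A=8*k + 4; B=k + 1; C=1.
Key eq: (8*k + 4)·f(k+1) = (k)·f(k) + (1).
d = -1 from the (1,1,0) case.
d = -1 < 0 ⇒ no nonzero polynomial f; not summable.

No. Not Gosper-summable.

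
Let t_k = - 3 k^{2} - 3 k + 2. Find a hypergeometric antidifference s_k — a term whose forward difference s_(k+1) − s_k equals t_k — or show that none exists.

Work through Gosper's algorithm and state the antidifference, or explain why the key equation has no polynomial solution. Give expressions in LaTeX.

The ratio is (3*k**2 + 9*k + 4)/(3*k**2 + 3*k - 2).
Normal form (A,B,C) = (1, 1, k**2 + k - 2/3).
Need (1)·f(k+1) − (1)·f(k) = k**2 + k - 2/3.
deg f ≤ 3 (via 0,0,2).
Solve for f: f(k) = k*(k**2 - 3)/3 (degree 3 ≤ 3).
R(k) = B(k−1)·f(k)/C(k) = k*(k**2 - 3)/(3*k**2 + 3*k - 2); s_k = R·t_k = k*(3 - k**2).
s_(k+1) − s_k = -3*k**2 - 3*k + 2 = t_k.

s_k = k \left(3 - k^{2}\right)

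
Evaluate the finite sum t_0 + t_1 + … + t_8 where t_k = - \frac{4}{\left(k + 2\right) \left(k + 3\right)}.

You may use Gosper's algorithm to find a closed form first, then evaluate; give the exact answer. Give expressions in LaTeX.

Σ = -18/11

Step 1: r(k) = (k + 2)/(k + 4).
Factor: A=k + 2; B=k + 4; C=1.
f must satisfy (k + 2)·f(k+1) − (k + 3)·f(k) = 1.
Degrees (1,1,0) ⇒ d ≤ 1.
Solving with deg f ≤ 1: f(k) = k/2.
So s_k = (B(k−1)f/C)·t_k = (k*(k + 3)/2)·t_k = -2*k/(k + 2).
s_(k+1) − s_k = -4/(k**2 + 5*k + 6) = t_k.
Evaluate s at k=9 and k=0: -18/11 and 0; difference -18/11.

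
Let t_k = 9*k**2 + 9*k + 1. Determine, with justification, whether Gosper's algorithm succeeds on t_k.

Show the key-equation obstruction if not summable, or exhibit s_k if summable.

Yes. s_k = k*(3*k**2 - 2).

Ratio r(k) = (9*k**2 + 27*k + 19)/(9*k**2 + 9*k + 1).
So A=1 and B=1, with C=k**2 + k + 1/9.
Set up (1)·f(k+1) − (1)·f(k) − (k**2 + k + 1/9) = 0.
deg f ≤ 3 (via 0,0,2).
A polynomial solution: f(k) = k*(3*k**2 - 2)/9.
R(k) = B(k−1)·f(k)/C(k) = k*(3*k**2 - 2)/(9*k**2 + 9*k + 1); s_k = R·t_k = k*(3*k**2 - 2).
s_(k+1) − s_k = 9*k**2 + 9*k + 1 = t_k.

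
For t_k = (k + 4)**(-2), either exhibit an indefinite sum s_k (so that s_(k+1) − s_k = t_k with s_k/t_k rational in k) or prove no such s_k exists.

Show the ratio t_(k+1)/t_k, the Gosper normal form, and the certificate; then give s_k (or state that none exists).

not Gosper-summable; s_k does not exist

Step 1: r(k) = (k + 4)**2/(k + 5)**2.
Normal form (A,B,C) = (k**2 + 8*k + 16, k**2 + 10*k + 25, 1).
Need (k**2 + 8*k + 16)·f(k+1) − (k**2 + 8*k + 16)·f(k) = 1.
Bound: deg f ≤ 0.
Generic f = c0 gives residual -1; -1 = 0 cannot hold, so t_k is not Gosper-summable.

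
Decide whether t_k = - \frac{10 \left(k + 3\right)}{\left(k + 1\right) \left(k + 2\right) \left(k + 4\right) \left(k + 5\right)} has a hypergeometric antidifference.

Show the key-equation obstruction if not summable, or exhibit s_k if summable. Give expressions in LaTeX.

Ratio r(k) = (k + 1)*(k + 4)**2/((k + 3)**2*(k + 6)).
Take A(k)=k + 1, B(k)=k + 6, C(k)=k**2 + 6*k + 9.
Key eq: (k + 1)·f(k+1) = (k + 5)·f(k) + (k**2 + 6*k + 9).
Bound: deg f ≤ 4.
Match coefficients ⇒ f(k) = k*(k + 2)*(k + 3)*(k + 5)/8.
R(k) = B(k−1)·f(k)/C(k) = k*(k + 2)*(k + 5)**2/(8*(k + 3)); s_k = R·t_k = 5*k*(-k - 5)/(4*(k**2 + 5*k + 4)).
s_(k+1) − s_k = 10*(-k - 3)/(k**4 + 12*k**3 + 49*k**2 + 78*k + 40) = t_k.

Yes. s_k = \frac{5 k \left(- k - 5\right)}{4 \left(k^{2} + 5 k + 4\right)}.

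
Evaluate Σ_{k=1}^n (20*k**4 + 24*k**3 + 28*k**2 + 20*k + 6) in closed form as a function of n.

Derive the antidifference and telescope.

The ratio is (10*k**4 + 52*k**3 + 110*k**2 + 114*k + 49)/(10*k**4 + 12*k**3 + 14*k**2 + 10*k + 3).
Factor: A=1; B=1; C=k**4 + 6*k**3/5 + 7*k**2/5 + k + 3/10.
Need (1)·f(k+1) − (1)·f(k) = k**4 + 6*k**3/5 + 7*k**2/5 + k + 3/10.
Degrees (0,0,4) ⇒ d ≤ 5.
Coefficient equations give f(k) = k**2*(2*k**3 - 2*k**2 + 2*k + 1)/10.
Get s_k = R·t_k = k**2*(4*k**3 - 4*k**2 + 4*k + 2) with R(k) = B(k−1)f(k)/C(k) = k**2*(2*k**3 - 2*k**2 + 2*k + 1)/(10*k**4 + 12*k**3 + 14*k**2 + 10*k + 3).
s_(k+1) − s_k = 20*k**4 + 24*k**3 + 28*k**2 + 20*k + 6 = t_k.
Telescope: S(n) = s_(n+1) − s_(1) = 4*n**5 + 16*n**4 + 28*n**3 + 30*n**2 + 20*n + 6 − (6) = 2*n*(2*n**4 + 8*n**3 + 14*n**2 + 15*n + 10).

S(n) = 2*n*(2*n**4 + 8*n**3 + 14*n**2 + 15*n + 10)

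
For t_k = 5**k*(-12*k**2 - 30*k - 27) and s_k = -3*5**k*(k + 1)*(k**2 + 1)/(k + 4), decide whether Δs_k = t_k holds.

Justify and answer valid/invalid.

s_(k+1) = -15*5**k*(k + 2)*((k + 1)**2 + 1)/(k + 5)
s_(k+1) − s_k = 5**k*(-12*k**4 - 102*k**3 - 312*k**2 - 402*k - 225)/(k**2 + 9*k + 20)
(s_(k+1) − s_k) − t_k = 5**k*(36*k**3 + 225*k**2 + 441*k + 315)/(k**2 + 9*k + 20)

Invalid: residual 5**k*(36*k**3 + 225*k**2 + 441*k + 315)/(k**2 + 9*k + 20) ≠ 0.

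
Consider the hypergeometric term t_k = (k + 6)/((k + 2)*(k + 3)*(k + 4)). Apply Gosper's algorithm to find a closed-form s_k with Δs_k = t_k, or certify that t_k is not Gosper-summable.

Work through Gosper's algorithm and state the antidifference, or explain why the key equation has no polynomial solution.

Step 1: r(k) = (k + 2)*(k + 7)/((k + 5)*(k + 6)).
Take A(k)=k + 2, B(k)=k + 5, C(k)=k + 6.
Set up (k + 2)·f(k+1) − (k + 4)·f(k) − (k + 6) = 0.
From deg A=1, deg B=1, deg C=1: d=2.
Coefficient equations give f(k) = k*(2*k + 7)/3.
Get s_k = R·t_k = k*(2*k + 7)/(3*(k + 2)*(k + 3)) with R(k) = B(k−1)f(k)/C(k) = k*(k + 4)*(2*k + 7)/(3*(k + 6)).
Verify: (k + 6)/(k**3 + 9*k**2 + 26*k + 24) matches t_k.

s_k = k*(2*k + 7)/(3*(k + 2)*(k + 3))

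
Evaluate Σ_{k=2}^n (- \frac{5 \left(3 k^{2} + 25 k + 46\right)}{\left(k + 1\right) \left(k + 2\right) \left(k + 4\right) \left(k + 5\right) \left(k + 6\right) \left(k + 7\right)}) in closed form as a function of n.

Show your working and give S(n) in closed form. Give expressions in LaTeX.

S(n) = \frac{5 \left(- n^{3} - 14 n^{2} - 59 n + 74\right)}{144 \left(n^{3} + 14 n^{2} + 59 n + 70\right)}

r(k) = (k + 1)*(k + 4)*(25*k + 3*(k + 1)**2 + 71)/((k + 3)*(k + 8)*(3*k**2 + 25*k + 46)) after simplifying.
Normal form (A,B,C) = (k + 1, k + 8, k**3 + 34*k**2/3 + 121*k/3 + 46).
Need (k + 1)·f(k+1) − (k + 7)·f(k) = k**3 + 34*k**2/3 + 121*k/3 + 46.
deg f ≤ 6 (via 1,1,3).
A polynomial solution: f(k) = k*(k + 2)*(k + 3)*(k + 5)*(k**2 + 11*k + 34)/72.
So s_k = (B(k−1)f/C)·t_k = (k*(k + 2)*(k + 5)*(k + 7)*(k**2 + 11*k + 34)/(24*(3*k**2 + 25*k + 46)))·t_k = 5*k*(-k**2 - 11*k - 34)/(24*(k**3 + 11*k**2 + 34*k + 24)).
Δs = 5*(-3*k**2 - 25*k - 46)/(k**6 + 25*k**5 + 247*k**4 + 1219*k**3 + 3112*k**2 + 3796*k + 1680), as required.
Evaluate: s_(n+1) = 5*(-n**3 - 14*n**2 - 59*n - 46)/(24*(n**3 + 14*n**2 + 59*n + 70)); subtract s_(2) = -25/144 ⇒ S(n) = 5*(-n**3 - 14*n**2 - 59*n + 74)/(144*(n**3 + 14*n**2 + 59*n + 70)).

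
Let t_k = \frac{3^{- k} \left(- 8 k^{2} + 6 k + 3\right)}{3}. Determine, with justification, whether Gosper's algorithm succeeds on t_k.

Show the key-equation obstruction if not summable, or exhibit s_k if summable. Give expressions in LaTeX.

Ratio r(k) = (8*k**2 + 10*k - 1)/(3*(8*k**2 - 6*k - 3)).
A = 1/3, B = 1, C = k**2 - 3*k/4 - 3/8.
Need (1/3)·f(k+1) − (1)·f(k) = k**2 - 3*k/4 - 3/8.
Degrees (0,0,2) ⇒ d ≤ 2.
Solving with deg f ≤ 2: f(k) = -3*(4*k**2 + k + 1)/8.
R(k) = B(k−1)·f(k)/C(k) = -3*(4*k**2 + k + 1)/(8*k**2 - 6*k - 3); s_k = R·t_k = (4*k**2 + k + 1)/3**k.
Verify: (-8*k**2 + 6*k + 3)/(3*3**k) matches t_k.

Yes. s_k = 3^{- k} \left(4 k^{2} + k + 1\right).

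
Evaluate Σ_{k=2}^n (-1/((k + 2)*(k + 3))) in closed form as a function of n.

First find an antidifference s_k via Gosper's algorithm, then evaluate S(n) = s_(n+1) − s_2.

S(n) = (1 - n)/(4*(n + 3))

t_(k+1)/t_k = (k + 2)/(k + 4).
Normal form (A,B,C) = (k + 2, k + 4, 1).
Need (k + 2)·f(k+1) − (k + 3)·f(k) = 1.
d = 1 from the (1,1,0) case.
Coefficient equations give f(k) = k/2.
R(k) = B(k−1)·f(k)/C(k) = k*(k + 3)/2; s_k = R·t_k = -k/(2*k + 4).
s_(k+1) − s_k = -1/(k**2 + 5*k + 6) = t_k.
Σ_(k=2)^n t_k = s_(n+1) − s_(2) = ((-n - 1)/(2*(n + 3))) − (-1/4), i.e. (1 - n)/(4*(n + 3)).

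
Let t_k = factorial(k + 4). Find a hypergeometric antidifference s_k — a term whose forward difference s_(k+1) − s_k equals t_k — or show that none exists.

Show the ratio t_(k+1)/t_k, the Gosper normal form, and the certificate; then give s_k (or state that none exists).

r(k) = k + 5 after simplifying.
Take A(k)=k + 5, B(k)=1, C(k)=1.
f must satisfy (k + 5)·f(k+1) − (1)·f(k) = 1.
Degrees (1,0,0) ⇒ d ≤ -1.
d = -1 < 0 ⇒ no nonzero polynomial f; not summable.

no hypergeometric antidifference exists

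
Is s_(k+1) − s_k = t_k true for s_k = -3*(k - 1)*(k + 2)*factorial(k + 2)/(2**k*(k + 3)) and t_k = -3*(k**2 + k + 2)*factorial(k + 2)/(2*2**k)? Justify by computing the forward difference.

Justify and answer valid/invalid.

s_(k+1) = -3*k*(k + 3)*factorial(k + 3)/(2*2**k*(k + 4))
s_(k+1) − s_k = -3*(k**4 + 7*k**3 + 17*k**2 + 23*k + 16)*factorial(k + 2)/(2*2**k*(k + 3)*(k + 4))
(s_(k+1) − s_k) − t_k = 3*(k**3 + 4*k**2 + 3*k + 8)*factorial(k + 2)/(2*2**k*(k + 3)*(k + 4))

Invalid: residual 3*(k**3 + 4*k**2 + 3*k + 8)*factorial(k + 2)/(2*2**k*(k + 3)*(k + 4)) ≠ 0.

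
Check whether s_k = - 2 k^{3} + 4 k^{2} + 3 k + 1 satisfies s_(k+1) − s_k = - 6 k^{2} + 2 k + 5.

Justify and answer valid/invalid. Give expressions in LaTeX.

s_(k+1) = -2*k**3 - 2*k**2 + 5*k + 6
s_(k+1) − s_k = -6*k**2 + 2*k + 5
(s_(k+1) − s_k) − t_k = 0

valid; difference matches t_k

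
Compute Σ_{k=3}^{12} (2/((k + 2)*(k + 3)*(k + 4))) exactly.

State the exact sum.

Σ = 7/240

Step 1: r(k) = (k + 2)/(k + 5).
Normal form (A,B,C) = (k + 2, k + 5, 1).
Set up (k + 2)·f(k+1) − (k + 4)·f(k) − (1) = 0.
d = 2 from the (1,1,0) case.
Solving with deg f ≤ 2: f(k) = k*(k + 5)/12.
So s_k = (B(k−1)f/C)·t_k = (k*(k + 4)*(k + 5)/12)·t_k = k*(k + 5)/(6*(k + 2)*(k + 3)).
s_(k+1) − s_k = 2/(k**3 + 9*k**2 + 26*k + 24) = t_k.
Evaluate s at k=13 and k=3: 13/80 and 2/15; difference 7/240.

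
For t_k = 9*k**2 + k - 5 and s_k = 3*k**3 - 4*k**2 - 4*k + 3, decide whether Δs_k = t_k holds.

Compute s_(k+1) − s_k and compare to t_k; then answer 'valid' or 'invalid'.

s_(k+1) = 3*k**3 + 5*k**2 - 3*k - 2
s_(k+1) − s_k = 9*k**2 + k - 5
(s_(k+1) − s_k) − t_k = 0

Valid — Δs_k = t_k.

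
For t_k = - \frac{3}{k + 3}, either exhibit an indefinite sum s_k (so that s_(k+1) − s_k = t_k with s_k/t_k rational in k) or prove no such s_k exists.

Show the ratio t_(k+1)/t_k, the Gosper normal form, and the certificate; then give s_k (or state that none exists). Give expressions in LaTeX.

none (Gosper's algorithm certifies no s_k)

t_(k+1)/t_k = (k + 3)/(k + 4).
Normal form (A,B,C) = (k + 3, k + 4, 1).
Set up (k + 3)·f(k+1) − (k + 3)·f(k) − (1) = 0.
Degrees (1,1,0) ⇒ d ≤ 0.
Generic f = c0 gives residual -1; -1 = 0 cannot hold, so t_k is not Gosper-summable.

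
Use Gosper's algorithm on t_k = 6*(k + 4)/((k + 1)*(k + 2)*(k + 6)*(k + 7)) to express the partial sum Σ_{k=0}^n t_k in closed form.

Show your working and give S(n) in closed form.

S(n) = (n**2 + 9*n + 8)/(2*(n**2 + 9*n + 14))

Ratio r(k) = (k + 1)*(k + 5)*(k + 6)/((k + 3)*(k + 4)*(k + 8)).
Take A(k)=k + 1, B(k)=k + 8, C(k)=k**4 + 16*k**3 + 95*k**2 + 248*k + 240.
Set up (k + 1)·f(k+1) − (k + 7)·f(k) − (k**4 + 16*k**3 + 95*k**2 + 248*k + 240) = 0.
Degrees (1,1,4) ⇒ d ≤ 6.
Solving with deg f ≤ 6: f(k) = k*(k + 2)*(k + 3)*(k + 4)*(k + 5)*(k + 7)/12.
So s_k = (B(k−1)f/C)·t_k = (k*(k + 2)*(k + 7)**2/(12*(k + 4)))·t_k = k*(k + 7)/(2*(k**2 + 7*k + 6)).
s_(k+1) − s_k = 6*(k + 4)/(k**4 + 16*k**3 + 83*k**2 + 152*k + 84) = t_k.
Σ_(k=0)^n t_k = s_(n+1) − s_(0) = ((n**2 + 9*n + 8)/(2*(n**2 + 9*n + 14))) − (0), i.e. (n**2 + 9*n + 8)/(2*(n**2 + 9*n + 14)).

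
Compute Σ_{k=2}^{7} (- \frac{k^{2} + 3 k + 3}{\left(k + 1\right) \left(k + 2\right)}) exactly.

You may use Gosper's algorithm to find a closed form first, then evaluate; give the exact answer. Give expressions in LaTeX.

Step 1: r(k) = (k + 1)*(3*k + (k + 1)**2 + 6)/((k + 3)*(k**2 + 3*k + 3)).
Normal form (A,B,C) = (k + 1, k + 3, k**2 + 3*k + 3).
Key eq: (k + 1)·f(k+1) = (k + 2)·f(k) + (k**2 + 3*k + 3).
Degrees (1,1,2) ⇒ d ≤ 2.
A polynomial solution: f(k) = k*(k + 2).
Then R = B(k−1)f/C = k*(k + 2)**2/(k**2 + 3*k + 3), so s_k = R(k)·t_k = k*(-k - 2)/(k + 1).
s_(k+1) − s_k = (-k**2 - 3*k - 3)/(k**2 + 3*k + 2) = t_k.
Σ_(k=2)^(7) t_k = s_(8) − s_(2) = -80/9 − (-8/3) = -56/9.

Σ = -56/9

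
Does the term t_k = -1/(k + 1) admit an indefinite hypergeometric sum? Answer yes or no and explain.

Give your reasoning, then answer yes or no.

No — the linear system for f has no solution.

r(k) = (k + 1)/(k + 2) after simplifying.
Normal form (A,B,C) = (k + 1, k + 2, 1).
Set up (k + 1)·f(k+1) − (k + 1)·f(k) − (1) = 0.
From deg A=1, deg B=1, deg C=0: d=0.
Generic f = c0 gives residual -1; -1 = 0 cannot hold, so t_k is not Gosper-summable.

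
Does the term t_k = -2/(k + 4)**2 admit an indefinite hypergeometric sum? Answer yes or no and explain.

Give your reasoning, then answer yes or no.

Compute t_(k+1)/t_k: get (k + 4)**2/(k + 5)**2.
A = k**2 + 8*k + 16, B = k**2 + 10*k + 25, C = 1.
Key eq: (k**2 + 8*k + 16)·f(k+1) = (k**2 + 8*k + 16)·f(k) + (1).
deg f ≤ 0 (via 2,2,0).
Put f(k) = c0: A·f(k+1) − B(k−1)·f(k) − C = -1; need -1 = 0 — inconsistent ⇒ no f, not summable.

No. Not Gosper-summable.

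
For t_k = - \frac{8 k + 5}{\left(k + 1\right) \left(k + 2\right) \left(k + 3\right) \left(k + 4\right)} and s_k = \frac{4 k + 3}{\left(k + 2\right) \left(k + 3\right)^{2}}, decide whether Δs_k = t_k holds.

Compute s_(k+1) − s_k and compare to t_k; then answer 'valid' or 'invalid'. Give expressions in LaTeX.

s_(k+1) = (4*k + 7)/((k + 3)*(k + 4)**2)
s_(k+1) − s_k = (-8*k**2 - 29*k - 6)/(k**5 + 16*k**4 + 101*k**3 + 314*k**2 + 480*k + 288)
(s_(k+1) − s_k) − t_k = 6*(4*k**2 + 16*k + 9)/(k**6 + 17*k**5 + 117*k**4 + 415*k**3 + 794*k**2 + 768*k + 288)

Invalid: residual \frac{6 \left(4 k^{2} + 16 k + 9\right)}{k^{6} + 17 k^{5} + 117 k^{4} + 415 k^{3} + 794 k^{2} + 768 k + 288} ≠ 0.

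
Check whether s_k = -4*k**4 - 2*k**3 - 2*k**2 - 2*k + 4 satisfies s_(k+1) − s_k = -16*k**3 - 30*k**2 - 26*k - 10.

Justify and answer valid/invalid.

s_(k+1) = -2*k - 4*(k + 1)**4 - 2*(k + 1)**3 - 2*(k + 1)**2 + 2
s_(k+1) − s_k = -16*k**3 - 30*k**2 - 26*k - 10
(s_(k+1) − s_k) − t_k = 0

Valid: the claim telescopes to t_k.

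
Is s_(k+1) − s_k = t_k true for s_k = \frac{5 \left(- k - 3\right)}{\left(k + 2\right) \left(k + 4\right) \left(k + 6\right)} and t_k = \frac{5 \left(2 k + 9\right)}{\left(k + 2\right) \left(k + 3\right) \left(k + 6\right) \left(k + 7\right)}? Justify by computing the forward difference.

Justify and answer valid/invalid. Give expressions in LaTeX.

s_(k+1) = 5*(-k - 4)/((k + 3)*(k + 5)*(k + 7))
s_(k+1) − s_k = 5*(2*k**3 + 24*k**2 + 94*k + 123)/(k**6 + 27*k**5 + 295*k**4 + 1665*k**3 + 5104*k**2 + 8028*k + 5040)
(s_(k+1) − s_k) − t_k = 15*(-k**2 - 9*k - 19)/(k**6 + 27*k**5 + 295*k**4 + 1665*k**3 + 5104*k**2 + 8028*k + 5040)

Invalid: residual \frac{15 \left(- k^{2} - 9 k - 19\right)}{k^{6} + 27 k^{5} + 295 k^{4} + 1665 k^{3} + 5104 k^{2} + 8028 k + 5040} ≠ 0.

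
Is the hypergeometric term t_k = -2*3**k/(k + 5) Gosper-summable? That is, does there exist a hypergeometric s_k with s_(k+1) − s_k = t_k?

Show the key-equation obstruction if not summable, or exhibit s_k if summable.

No — t_k has no hypergeometric antidifference.

Step 1: r(k) = 3*(k + 5)/(k + 6).
Factor: A=3*k + 15; B=k + 6; C=1.
Need (3*k + 15)·f(k+1) − (k + 5)·f(k) = 1.
Bound: deg f ≤ -1.
d = -1 < 0 ⇒ no nonzero polynomial f; not summable.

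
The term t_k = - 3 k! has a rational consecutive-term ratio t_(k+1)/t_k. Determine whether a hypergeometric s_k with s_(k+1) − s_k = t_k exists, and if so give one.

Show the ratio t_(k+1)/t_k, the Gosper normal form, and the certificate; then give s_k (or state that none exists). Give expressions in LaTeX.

The ratio is k + 1.
Take A(k)=k + 1, B(k)=1, C(k)=1.
Solve (k + 1)·f(k+1) − (1)·f(k) = 1.
deg f ≤ -1 (via 1,0,0).
deg f ≤ -1 is impossible — no certificate.

not Gosper-summable; s_k does not exist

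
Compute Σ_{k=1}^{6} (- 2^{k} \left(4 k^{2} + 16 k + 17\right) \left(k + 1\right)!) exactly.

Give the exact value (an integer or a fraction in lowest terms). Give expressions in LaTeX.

Σ = -87736300

Ratio r(k) = 2*(4*k**3 + 32*k**2 + 85*k + 74)/(4*k**2 + 16*k + 17).
Normal form (A,B,C) = (2*k + 4, 1, k**2 + 4*k + 17/4).
Set up (2*k + 4)·f(k+1) − (1)·f(k) − (k**2 + 4*k + 17/4) = 0.
Bound: deg f ≤ 1.
Match coefficients ⇒ f(k) = (2*k + 3)/4.
Then R = B(k−1)f/C = (2*k + 3)/(4*k**2 + 16*k + 17), so s_k = R(k)·t_k = -2**k*(2*k + 3)*factorial(k + 1).
Δs = -2**k*(4*k**2 + 16*k + 17)*factorial(k + 1), as required.
Evaluate s at k=7 and k=1: -87736320 and -20; difference -87736300.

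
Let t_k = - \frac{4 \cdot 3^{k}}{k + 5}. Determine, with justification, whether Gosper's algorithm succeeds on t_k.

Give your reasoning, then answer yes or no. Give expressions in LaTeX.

r(k) = 3*(k + 5)/(k + 6) after simplifying.
Factor: A=3*k + 15; B=k + 6; C=1.
Need (3*k + 15)·f(k+1) − (k + 5)·f(k) = 1.
Degrees (1,1,0) ⇒ d ≤ -1.
deg f ≤ -1 is impossible — no certificate.

No — negative degree bound, so no certificate f.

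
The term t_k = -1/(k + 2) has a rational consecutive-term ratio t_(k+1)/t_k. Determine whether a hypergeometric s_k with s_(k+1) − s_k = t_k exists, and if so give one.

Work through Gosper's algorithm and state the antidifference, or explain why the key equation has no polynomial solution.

not Gosper-summable; s_k does not exist

The ratio is (k + 2)/(k + 3).
So A=k + 2 and B=k + 3, with C=1.
Set up (k + 2)·f(k+1) − (k + 2)·f(k) − (1) = 0.
deg f ≤ 0 (via 1,1,0).
Put f(k) = c0: A·f(k+1) − B(k−1)·f(k) − C = -1; need -1 = 0 — inconsistent ⇒ no f, not summable.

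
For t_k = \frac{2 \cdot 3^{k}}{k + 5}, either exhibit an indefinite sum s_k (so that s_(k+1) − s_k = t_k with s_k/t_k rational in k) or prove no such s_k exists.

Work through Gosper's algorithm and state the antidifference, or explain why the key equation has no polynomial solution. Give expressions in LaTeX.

none (Gosper's algorithm certifies no s_k)

Compute t_(k+1)/t_k: get 3*(k + 5)/(k + 6).
Take A(k)=3*k + 15, B(k)=k + 6, C(k)=1.
Need (3*k + 15)·f(k+1) − (k + 5)·f(k) = 1.
Bound: deg f ≤ -1.
Bound -1 < 0, so the key equation has no polynomial solution.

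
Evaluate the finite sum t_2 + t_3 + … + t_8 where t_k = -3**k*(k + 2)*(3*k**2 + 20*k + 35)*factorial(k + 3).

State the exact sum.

Σ = -1037100734195040

Ratio r(k) = 3*(k + 3)*(k + 4)*(20*k + 3*(k + 1)**2 + 55)/((k + 2)*(3*k**2 + 20*k + 35)).
Take A(k)=3*k + 12, B(k)=1, C(k)=k**3 + 26*k**2/3 + 25*k + 70/3.
Solve (3*k + 12)·f(k+1) − (1)·f(k) = k**3 + 26*k**2/3 + 25*k + 70/3.
Bound: deg f ≤ 2.
Solve for f: f(k) = (k + 1)*(k + 2)/3 (degree 2 ≤ 2).
So s_k = (B(k−1)f/C)·t_k = ((k + 1)/(3*k**2 + 20*k + 35))·t_k = -3**k*(k + 1)*(k + 2)*factorial(k + 3).
Check: Δs_k = -3**k*(k + 2)*(3*k**2 + 20*k + 35)*factorial(k + 3). ✓
Σ_(k=2)^(8) t_k = s_(9) − s_(2) = -1037100734208000 − (-12960) = -1037100734195040.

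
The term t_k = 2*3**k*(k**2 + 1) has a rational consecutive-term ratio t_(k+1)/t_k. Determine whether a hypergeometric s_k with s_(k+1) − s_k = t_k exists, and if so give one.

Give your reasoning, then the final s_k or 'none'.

s_k = 3**k*(k**2 - 3*k + 4)

Step 1: r(k) = 3*((k + 1)**2 + 1)/(k**2 + 1).
Normal form (A,B,C) = (3, 1, k**2 + 1).
Solve (3)·f(k+1) − (1)·f(k) = k**2 + 1.
Degrees (0,0,2) ⇒ d ≤ 2.
Solving with deg f ≤ 2: f(k) = (k**2 - 3*k + 4)/2.
Certificate R = B(k−1)f/C = (k**2 - 3*k + 4)/(2*(k**2 + 1)) gives s_k = 3**k*(k**2 - 3*k + 4).
s_(k+1) − s_k = 2*3**k*(k**2 + 1) = t_k.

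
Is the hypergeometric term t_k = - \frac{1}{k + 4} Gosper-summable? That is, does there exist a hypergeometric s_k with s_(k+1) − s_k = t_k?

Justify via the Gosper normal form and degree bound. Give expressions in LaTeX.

No. Not Gosper-summable.

The ratio is (k + 4)/(k + 5).
Take A(k)=k + 4, B(k)=k + 5, C(k)=1.
Key eq: (k + 4)·f(k+1) = (k + 4)·f(k) + (1).
Degrees (1,1,0) ⇒ d ≤ 0.
Generic f = c0 gives residual -1; -1 = 0 cannot hold, so t_k is not Gosper-summable.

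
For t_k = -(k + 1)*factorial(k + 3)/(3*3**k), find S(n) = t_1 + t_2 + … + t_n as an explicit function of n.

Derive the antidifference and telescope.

Compute t_(k+1)/t_k: get (k + 2)*(k + 4)/(3*(k + 1)).
So A=k/3 + 4/3 and B=1, with C=k + 1.
Need (k/3 + 4/3)·f(k+1) − (1)·f(k) = k + 1.
d = 0 from the (1,0,1) case.
Solving with deg f ≤ 0: f(k) = 3.
So s_k = (B(k−1)f/C)·t_k = (3/(k + 1))·t_k = -factorial(k + 3)/3**k.
Check: Δs_k = -(k + 1)*factorial(k + 3)/(3*3**k). ✓
s_(n+1) = -3**(-n - 1)*factorial(n + 4) and s_(1) = -8, so S(n) = 8 - factorial(n + 4)/(3*3**n).

S(n) = 8 - factorial(n + 4)/(3*3**n)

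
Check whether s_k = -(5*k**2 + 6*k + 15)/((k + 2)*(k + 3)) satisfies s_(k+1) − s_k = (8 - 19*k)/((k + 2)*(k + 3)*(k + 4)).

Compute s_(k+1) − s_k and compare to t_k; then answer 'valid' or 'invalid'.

valid; difference matches t_k

s_(k+1) = (-6*k - 5*(k + 1)**2 - 21)/((k + 3)*(k + 4))
s_(k+1) − s_k = (8 - 19*k)/(k**3 + 9*k**2 + 26*k + 24)
(s_(k+1) − s_k) − t_k = 0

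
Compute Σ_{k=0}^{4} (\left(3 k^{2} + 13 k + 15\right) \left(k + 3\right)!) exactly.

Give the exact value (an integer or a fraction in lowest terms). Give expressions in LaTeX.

Σ = 645114

Step 1: r(k) = (k + 4)*(13*k + 3*(k + 1)**2 + 28)/(3*k**2 + 13*k + 15).
So A=k + 4 and B=1, with C=k**2 + 13*k/3 + 5.
Need (k + 4)·f(k+1) − (1)·f(k) = k**2 + 13*k/3 + 5.
deg f ≤ 1 (via 1,0,2).
A polynomial solution: f(k) = (3*k + 1)/3.
Get s_k = R·t_k = (3*k + 1)*factorial(k + 3) with R(k) = B(k−1)f(k)/C(k) = (3*k + 1)/(3*k**2 + 13*k + 15).
s_(k+1) − s_k = (3*k**2 + 13*k + 15)*factorial(k + 3) = t_k.
Σ_(k=0)^(4) t_k = s_(5) − s_(0) = 645120 − (6) = 645114.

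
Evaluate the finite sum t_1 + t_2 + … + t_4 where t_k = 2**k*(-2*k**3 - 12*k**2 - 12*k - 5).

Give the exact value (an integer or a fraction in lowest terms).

Σ = -8026

r(k) = 2*(2*k**3 + 18*k**2 + 42*k + 31)/(2*k**3 + 12*k**2 + 12*k + 5) after simplifying.
Take A(k)=2, B(k)=1, C(k)=k**3 + 6*k**2 + 6*k + 5/2.
f must satisfy (2)·f(k+1) − (1)·f(k) = k**3 + 6*k**2 + 6*k + 5/2.
Degrees (0,0,3) ⇒ d ≤ 3.
Coefficient equations give f(k) = (2*k**3 + 1)/2.
R(k) = B(k−1)·f(k)/C(k) = (2*k**3 + 1)/(2*k**3 + 12*k**2 + 12*k + 5); s_k = R·t_k = 2**k*(-2*k**3 - 1).
s_(k+1) − s_k = 2**k*(2*k**3 - 4*(k + 1)**3 - 1) = t_k.
Evaluate s at k=5 and k=1: -8032 and -6; difference -8026.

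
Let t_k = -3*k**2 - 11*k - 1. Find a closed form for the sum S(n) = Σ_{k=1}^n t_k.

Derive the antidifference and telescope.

S(n) = n*(-n**2 - 7*n - 7)

r(k) = (3*k**2 + 17*k + 15)/(3*k**2 + 11*k + 1) after simplifying.
Factor: A=1; B=1; C=k**2 + 11*k/3 + 1/3.
Key eq: (1)·f(k+1) = (1)·f(k) + (k**2 + 11*k/3 + 1/3).
From deg A=0, deg B=0, deg C=2: d=3.
A polynomial solution: f(k) = k*(k**2 + 4*k - 4)/3.
So s_k = (B(k−1)f/C)·t_k = (k*(k**2 + 4*k - 4)/(3*k**2 + 11*k + 1))·t_k = k*(-k**2 - 4*k + 4).
Δs = -3*k**2 - 11*k - 1, as required.
Σ_(k=1)^n t_k = s_(n+1) − s_(1) = (-n**3 - 7*n**2 - 7*n - 1) − (-1), i.e. n*(-n**2 - 7*n - 7).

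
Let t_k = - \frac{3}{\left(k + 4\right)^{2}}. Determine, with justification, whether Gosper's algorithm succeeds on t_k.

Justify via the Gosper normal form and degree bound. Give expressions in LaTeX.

No — key equation has no polynomial f.

Ratio r(k) = (k + 4)**2/(k + 5)**2.
A = k**2 + 8*k + 16, B = k**2 + 10*k + 25, C = 1.
Need (k**2 + 8*k + 16)·f(k+1) − (k**2 + 8*k + 16)·f(k) = 1.
Bound: deg f ≤ 0.
Write f(k) = c0. Then LHS − RHS = -1, requiring -1 = 0: contradictory. No certificate.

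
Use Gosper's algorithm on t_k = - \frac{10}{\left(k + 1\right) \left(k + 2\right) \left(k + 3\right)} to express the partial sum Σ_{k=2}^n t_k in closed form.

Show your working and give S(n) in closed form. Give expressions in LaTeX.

The ratio is (k + 1)/(k + 4).
Normal form (A,B,C) = (k + 1, k + 4, 1).
Key eq: (k + 1)·f(k+1) = (k + 3)·f(k) + (1).
d = 2 from the (1,1,0) case.
Match coefficients ⇒ f(k) = k*(k + 3)/4.
Then R = B(k−1)f/C = k*(k + 3)**2/4, so s_k = R(k)·t_k = 5*k*(-k - 3)/(2*(k + 1)*(k + 2)).
Check: Δs_k = -10/(k**3 + 6*k**2 + 11*k + 6). ✓
Telescope: S(n) = s_(n+1) − s_(2) = 5*(-n**2 - 5*n - 4)/(2*(n**2 + 5*n + 6)) − (-25/12) = 5*(-n**2 - 5*n + 6)/(12*(n**2 + 5*n + 6)).

S(n) = \frac{5 \left(- n^{2} - 5 n + 6\right)}{12 \left(n^{2} + 5 n + 6\right)}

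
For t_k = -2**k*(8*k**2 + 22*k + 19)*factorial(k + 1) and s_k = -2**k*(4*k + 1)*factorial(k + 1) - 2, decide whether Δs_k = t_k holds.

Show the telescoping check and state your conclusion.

Valid: the claim telescopes to t_k.

s_(k+1) = -2**(k + 1)*(4*k + 5)*factorial(k + 2) - 2
s_(k+1) − s_k = -2**k*(8*k**2 + 22*k + 19)*factorial(k + 1)
(s_(k+1) − s_k) − t_k = 0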